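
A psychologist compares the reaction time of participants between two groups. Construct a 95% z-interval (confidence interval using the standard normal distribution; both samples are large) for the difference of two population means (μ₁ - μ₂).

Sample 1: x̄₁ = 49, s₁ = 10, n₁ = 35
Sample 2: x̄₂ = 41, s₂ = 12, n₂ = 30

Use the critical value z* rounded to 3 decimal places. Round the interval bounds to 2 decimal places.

Both samples are large (n₁ = 35 ≥ 30, n₂ = 30 ≥ 30), so a z-interval for the difference of means applies.

Point estimate: x̄₁ - x̄₂ = 49 - 41 = 8

Standard error: SE = √(s₁²/n₁ + s₂²/n₂)
= √(10²/35 + 12²/30)
= √(2.857143 + 4.800000)
= 2.767154

For 95% confidence, z* = 1.96 (from standard normal table)
Margin of error: E = z* × SE = 1.96 × 2.767154 = 5.4236

Z-interval: (x̄₁ - x̄₂) ± E = 8 ± 5.4236 = (2.5764, 13.4236)

Rounded to 2 decimal places:

(2.58, 13.42)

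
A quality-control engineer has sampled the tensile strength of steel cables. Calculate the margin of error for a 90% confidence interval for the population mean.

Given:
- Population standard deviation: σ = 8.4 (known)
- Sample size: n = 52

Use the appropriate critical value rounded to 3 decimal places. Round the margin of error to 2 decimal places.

The population standard deviation σ is known, so use the z-interval margin of error formula.

For 90% confidence, z* = 1.645 (from standard normal table)

Margin of error formula for z-interval: E = z* × σ/√n

E = 1.645 × 8.4/√52
  = 1.645 × 1.164870
  = 1.9162

Rounded to 2 decimal places:

1.92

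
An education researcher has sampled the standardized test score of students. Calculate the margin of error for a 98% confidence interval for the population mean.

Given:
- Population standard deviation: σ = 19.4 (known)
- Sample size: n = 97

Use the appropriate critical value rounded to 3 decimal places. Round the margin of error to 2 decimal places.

The population standard deviation σ is known, so use the z-interval margin of error formula.

For 98% confidence, z* = 2.326 (from standard normal table)

Margin of error formula for z-interval: E = z* × σ/√n

E = 2.326 × 19.4/√97
  = 2.326 × 1.969772
  = 4.5817

Rounded to 2 decimal places:

4.58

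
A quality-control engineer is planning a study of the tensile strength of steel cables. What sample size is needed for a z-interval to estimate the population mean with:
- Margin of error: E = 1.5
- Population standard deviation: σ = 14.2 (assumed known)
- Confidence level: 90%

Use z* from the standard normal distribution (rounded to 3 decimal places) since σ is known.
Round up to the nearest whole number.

Using z* since population σ is known (z-interval formula).

For 90% confidence, z* = 1.645 (from standard normal table)

Sample size formula for z-interval: n = (z*σ/E)²

n = (1.645 × 14.2 / 1.5)²
  = (15.572667)²
  = 242.5079

Round up to the nearest whole number: n = 243

243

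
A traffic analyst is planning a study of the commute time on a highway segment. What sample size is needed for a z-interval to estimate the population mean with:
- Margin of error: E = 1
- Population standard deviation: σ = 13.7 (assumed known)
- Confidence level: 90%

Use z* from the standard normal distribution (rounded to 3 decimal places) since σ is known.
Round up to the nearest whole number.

Using z* since population σ is known (z-interval formula).

For 90% confidence, z* = 1.645 (from standard normal table)

Sample size formula for z-interval: n = (z*σ/E)²

n = (1.645 × 13.7 / 1)²
  = (22.536500)²
  = 507.8938

Round up to the nearest whole number: n = 508

508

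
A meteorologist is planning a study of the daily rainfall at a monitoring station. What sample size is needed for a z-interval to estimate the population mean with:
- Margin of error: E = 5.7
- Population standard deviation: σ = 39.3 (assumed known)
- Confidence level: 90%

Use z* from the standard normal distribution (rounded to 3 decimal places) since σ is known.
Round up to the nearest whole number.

Using z* since population σ is known (z-interval formula).

For 90% confidence, z* = 1.645 (from standard normal table)

Sample size formula for z-interval: n = (z*σ/E)²

n = (1.645 × 39.3 / 5.7)²
  = (11.341842)²
  = 128.6374

Round up to the nearest whole number: n = 129

129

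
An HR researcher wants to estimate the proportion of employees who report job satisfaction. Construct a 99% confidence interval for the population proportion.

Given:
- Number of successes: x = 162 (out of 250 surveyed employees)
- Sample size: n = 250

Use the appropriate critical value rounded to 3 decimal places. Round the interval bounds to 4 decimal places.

Sample proportion: p̂ = 162/250 = 0.648000

Check conditions for normal approximation:
  np̂ = 162 ≥ 10 ✓
  n(1-p̂) = 88 ≥ 10 ✓

The sample is large enough, so use a z-interval (normal approximation) for the proportion.

For 99% confidence, z* = 2.576 (from standard normal table)

Standard error: SE = √(p̂(1-p̂)/n) = √(0.648000×0.352000/250) = 0.03020569

Margin of error: E = z* × SE = 2.576 × 0.03020569 = 0.077810

Z-interval: p̂ ± E = 0.648000 ± 0.077810 = (0.570190, 0.725810)

Rounded to 4 decimal places:

(0.5702, 0.7258)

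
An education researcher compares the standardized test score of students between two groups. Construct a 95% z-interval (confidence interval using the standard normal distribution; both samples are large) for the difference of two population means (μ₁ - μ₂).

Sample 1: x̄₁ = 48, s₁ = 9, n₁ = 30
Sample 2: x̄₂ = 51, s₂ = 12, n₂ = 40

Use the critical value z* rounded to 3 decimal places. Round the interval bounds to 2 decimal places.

Both samples are large (n₁ = 30 ≥ 30, n₂ = 40 ≥ 30), so a z-interval for the difference of means applies.

Point estimate: x̄₁ - x̄₂ = 48 - 51 = -3

Standard error: SE = √(s₁²/n₁ + s₂²/n₂)
= √(9²/30 + 12²/40)
= √(2.700000 + 3.600000)
= 2.509980

For 95% confidence, z* = 1.96 (from standard normal table)
Margin of error: E = z* × SE = 1.96 × 2.509980 = 4.9196

Z-interval: (x̄₁ - x̄₂) ± E = -3 ± 4.9196 = (-7.9196, 1.9196)

Rounded to 2 decimal places:

(-7.92, 1.92)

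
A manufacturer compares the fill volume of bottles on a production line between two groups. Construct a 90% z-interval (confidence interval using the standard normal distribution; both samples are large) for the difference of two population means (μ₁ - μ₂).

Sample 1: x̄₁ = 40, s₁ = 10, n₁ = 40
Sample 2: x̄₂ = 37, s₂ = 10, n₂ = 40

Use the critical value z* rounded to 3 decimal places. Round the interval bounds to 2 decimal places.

Both samples are large (n₁ = 40 ≥ 30, n₂ = 40 ≥ 30), so a z-interval for the difference of means applies.

Point estimate: x̄₁ - x̄₂ = 40 - 37 = 3

Standard error: SE = √(s₁²/n₁ + s₂²/n₂)
= √(10²/40 + 10²/40)
= √(2.500000 + 2.500000)
= 2.236068

For 90% confidence, z* = 1.645 (from standard normal table)
Margin of error: E = z* × SE = 1.645 × 2.236068 = 3.6783

Z-interval: (x̄₁ - x̄₂) ± E = 3 ± 3.6783 = (-0.6783, 6.6783)

Rounded to 2 decimal places:

(-0.68, 6.68)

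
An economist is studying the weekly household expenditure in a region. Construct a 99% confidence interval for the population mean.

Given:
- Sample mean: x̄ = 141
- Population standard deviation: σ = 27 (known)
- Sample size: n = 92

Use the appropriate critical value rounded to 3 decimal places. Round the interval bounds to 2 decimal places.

The population standard deviation σ is known, so use a z-interval (standard normal critical value).

For 99% confidence, z* = 2.576 (from standard normal table)

Standard error: SE = σ/√n = 27/√92 = 2.814945

Margin of error: E = z* × SE = 2.576 × 2.814945 = 7.2513

Z-interval: x̄ ± E = 141 ± 7.2513 = (133.7487, 148.2513)

Rounded to 2 decimal places:

(133.75, 148.25)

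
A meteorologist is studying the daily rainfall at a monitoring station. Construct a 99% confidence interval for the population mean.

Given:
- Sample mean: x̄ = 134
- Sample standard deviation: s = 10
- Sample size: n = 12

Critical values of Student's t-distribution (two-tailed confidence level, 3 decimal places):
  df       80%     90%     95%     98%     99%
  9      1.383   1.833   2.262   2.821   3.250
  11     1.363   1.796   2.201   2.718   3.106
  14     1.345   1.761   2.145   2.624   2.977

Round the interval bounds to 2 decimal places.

The population standard deviation σ is unknown (only the sample standard deviation s is given), so use a t-interval with df = n - 1 = 12 - 1 = 11.

For 99% confidence with df = 11, t* = 3.106 (from t-table)

Standard error: SE = s/√n = 10/√12 = 2.886751

Margin of error: E = t* × SE = 3.106 × 2.886751 = 8.9662

T-interval: x̄ ± E = 134 ± 8.9662 = (125.0338, 142.9662)

Rounded to 2 decimal places:

(125.03, 142.97)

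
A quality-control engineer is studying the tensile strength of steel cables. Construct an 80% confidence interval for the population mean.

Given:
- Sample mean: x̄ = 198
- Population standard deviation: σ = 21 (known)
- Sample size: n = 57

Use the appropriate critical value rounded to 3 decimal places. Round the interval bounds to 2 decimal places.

The population standard deviation σ is known, so use a z-interval (standard normal critical value).

For 80% confidence, z* = 1.282 (from standard normal table)

Standard error: SE = σ/√n = 21/√57 = 2.781518

Margin of error: E = z* × SE = 1.282 × 2.781518 = 3.5659

Z-interval: x̄ ± E = 198 ± 3.5659 = (194.4341, 201.5659)

Rounded to 2 decimal places:

(194.43, 201.57)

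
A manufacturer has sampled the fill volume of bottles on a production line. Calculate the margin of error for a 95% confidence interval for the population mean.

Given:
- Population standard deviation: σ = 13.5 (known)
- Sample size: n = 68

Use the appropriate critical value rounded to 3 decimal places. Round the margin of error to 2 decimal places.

The population standard deviation σ is known, so use the z-interval margin of error formula.

For 95% confidence, z* = 1.96 (from standard normal table)

Margin of error formula for z-interval: E = z* × σ/√n

E = 1.96 × 13.5/√68
  = 1.96 × 1.637115
  = 3.2087

Rounded to 2 decimal places:

3.21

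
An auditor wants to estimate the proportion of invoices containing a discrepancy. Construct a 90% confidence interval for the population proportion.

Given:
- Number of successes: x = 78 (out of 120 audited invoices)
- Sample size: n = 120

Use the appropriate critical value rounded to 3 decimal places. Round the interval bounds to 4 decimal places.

Sample proportion: p̂ = 78/120 = 0.650000

Check conditions for normal approximation:
  np̂ = 78 ≥ 10 ✓
  n(1-p̂) = 42 ≥ 10 ✓

The sample is large enough, so use a z-interval (normal approximation) for the proportion.

For 90% confidence, z* = 1.645 (from standard normal table)

Standard error: SE = √(p̂(1-p̂)/n) = √(0.650000×0.350000/120) = 0.04354117

Margin of error: E = z* × SE = 1.645 × 0.04354117 = 0.071625

Z-interval: p̂ ± E = 0.650000 ± 0.071625 = (0.578375, 0.721625)

Rounded to 4 decimal places:

(0.5784, 0.7216)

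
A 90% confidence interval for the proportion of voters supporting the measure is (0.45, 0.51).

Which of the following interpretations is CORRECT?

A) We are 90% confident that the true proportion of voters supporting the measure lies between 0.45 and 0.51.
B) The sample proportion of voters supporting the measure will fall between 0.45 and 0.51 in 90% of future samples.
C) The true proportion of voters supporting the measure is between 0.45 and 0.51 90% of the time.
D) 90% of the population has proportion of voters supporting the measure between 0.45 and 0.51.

A confidence interval represents our confidence in the procedure, not a probability statement about the parameter.

Key concept: If we repeated this sampling process many times and computed a 90% CI each time, about 90% of those intervals would contain the true population parameter.

For this specific interval (0.45, 0.51):
- Midpoint (point estimate): 0.48
- Margin of error: 0.03

The correct interpretation is the one stating confidence that the true parameter lies in the interval — option A.

A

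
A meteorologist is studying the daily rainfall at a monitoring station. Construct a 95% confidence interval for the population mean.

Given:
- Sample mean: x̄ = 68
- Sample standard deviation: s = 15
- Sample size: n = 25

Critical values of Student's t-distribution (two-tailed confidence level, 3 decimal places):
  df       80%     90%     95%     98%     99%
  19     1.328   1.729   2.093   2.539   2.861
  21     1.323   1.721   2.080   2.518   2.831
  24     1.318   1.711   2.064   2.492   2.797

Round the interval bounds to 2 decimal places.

The population standard deviation σ is unknown (only the sample standard deviation s is given), so use a t-interval with df = n - 1 = 25 - 1 = 24.

For 95% confidence with df = 24, t* = 2.064 (from t-table)

Standard error: SE = s/√n = 15/√25 = 3.000000

Margin of error: E = t* × SE = 2.064 × 3.000000 = 6.1920

T-interval: x̄ ± E = 68 ± 6.1920 = (61.8080, 74.1920)

Rounded to 2 decimal places:

(61.81, 74.19)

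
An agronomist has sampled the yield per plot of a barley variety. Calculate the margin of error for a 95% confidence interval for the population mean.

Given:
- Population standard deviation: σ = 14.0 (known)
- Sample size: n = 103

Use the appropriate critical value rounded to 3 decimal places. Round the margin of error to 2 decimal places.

The population standard deviation σ is known, so use the z-interval margin of error formula.

For 95% confidence, z* = 1.96 (from standard normal table)

Margin of error formula for z-interval: E = z* × σ/√n

E = 1.96 × 14.0/√103
  = 1.96 × 1.379461
  = 2.7037

Rounded to 2 decimal places:

2.70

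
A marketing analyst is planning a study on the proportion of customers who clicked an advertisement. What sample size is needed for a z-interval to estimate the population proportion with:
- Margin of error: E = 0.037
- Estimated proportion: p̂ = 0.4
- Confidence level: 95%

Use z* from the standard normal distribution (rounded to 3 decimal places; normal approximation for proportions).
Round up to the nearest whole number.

Using z* for proportion z-interval (normal approximation).

For 95% confidence, z* = 1.96 (from standard normal table)

Sample size formula for proportion z-interval: n = z*²p̂(1-p̂)/E²

n = 1.96² × 0.4 × 0.6 / 0.037²
  = 3.8416 × 0.24 / 0.001369
  = 673.4726

Round up to the nearest whole number: n = 674

674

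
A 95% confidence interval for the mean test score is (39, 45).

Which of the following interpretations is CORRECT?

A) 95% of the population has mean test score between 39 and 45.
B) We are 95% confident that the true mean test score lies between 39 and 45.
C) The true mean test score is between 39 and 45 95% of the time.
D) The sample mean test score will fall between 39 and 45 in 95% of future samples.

A confidence interval represents our confidence in the procedure, not a probability statement about the parameter.

Key concept: If we repeated this sampling process many times and computed a 95% CI each time, about 95% of those intervals would contain the true population parameter.

For this specific interval (39, 45):
- Midpoint (point estimate): 42
- Margin of error: 3

The correct interpretation is the one stating confidence that the true parameter lies in the interval — option B.

B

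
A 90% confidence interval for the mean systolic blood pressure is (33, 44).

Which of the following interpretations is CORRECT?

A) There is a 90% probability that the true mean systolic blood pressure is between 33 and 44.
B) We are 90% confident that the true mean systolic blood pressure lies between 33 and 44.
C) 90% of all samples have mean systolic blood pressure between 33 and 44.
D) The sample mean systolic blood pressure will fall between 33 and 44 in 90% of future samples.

A confidence interval represents our confidence in the procedure, not a probability statement about the parameter.

Key concept: If we repeated this sampling process many times and computed a 90% CI each time, about 90% of those intervals would contain the true population parameter.

For this specific interval (33, 44):
- Midpoint (point estimate): 38.5
- Margin of error: 5.5

The correct interpretation is the one stating confidence that the true parameter lies in the interval — option B.

B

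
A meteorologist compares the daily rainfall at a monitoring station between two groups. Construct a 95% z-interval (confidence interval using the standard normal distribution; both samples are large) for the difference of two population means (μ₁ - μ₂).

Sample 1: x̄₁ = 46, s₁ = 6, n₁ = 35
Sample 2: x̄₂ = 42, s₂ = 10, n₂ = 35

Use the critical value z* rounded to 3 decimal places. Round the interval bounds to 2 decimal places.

Both samples are large (n₁ = 35 ≥ 30, n₂ = 35 ≥ 30), so a z-interval for the difference of means applies.

Point estimate: x̄₁ - x̄₂ = 46 - 42 = 4

Standard error: SE = √(s₁²/n₁ + s₂²/n₂)
= √(6²/35 + 10²/35)
= √(1.028571 + 2.857143)
= 1.971222

For 95% confidence, z* = 1.96 (from standard normal table)
Margin of error: E = z* × SE = 1.96 × 1.971222 = 3.8636

Z-interval: (x̄₁ - x̄₂) ± E = 4 ± 3.8636 = (0.1364, 7.8636)

Rounded to 2 decimal places:

(0.14, 7.86)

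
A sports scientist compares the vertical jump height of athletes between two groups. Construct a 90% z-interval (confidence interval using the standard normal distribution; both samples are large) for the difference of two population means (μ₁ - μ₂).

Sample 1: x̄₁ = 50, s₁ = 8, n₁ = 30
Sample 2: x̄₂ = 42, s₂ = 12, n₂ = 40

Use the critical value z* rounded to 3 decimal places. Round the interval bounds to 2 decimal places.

Both samples are large (n₁ = 30 ≥ 30, n₂ = 40 ≥ 30), so a z-interval for the difference of means applies.

Point estimate: x̄₁ - x̄₂ = 50 - 42 = 8

Standard error: SE = √(s₁²/n₁ + s₂²/n₂)
= √(8²/30 + 12²/40)
= √(2.133333 + 3.600000)
= 2.394438

For 90% confidence, z* = 1.645 (from standard normal table)
Margin of error: E = z* × SE = 1.645 × 2.394438 = 3.9389

Z-interval: (x̄₁ - x̄₂) ± E = 8 ± 3.9389 = (4.0611, 11.9389)

Rounded to 2 decimal places:

(4.06, 11.94)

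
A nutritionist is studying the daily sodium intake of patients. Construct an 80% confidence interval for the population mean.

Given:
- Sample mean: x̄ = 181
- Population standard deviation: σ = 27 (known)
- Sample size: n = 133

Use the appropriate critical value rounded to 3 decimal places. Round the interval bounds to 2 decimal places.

The population standard deviation σ is known, so use a z-interval (standard normal critical value).

For 80% confidence, z* = 1.282 (from standard normal table)

Standard error: SE = σ/√n = 27/√133 = 2.341197

Margin of error: E = z* × SE = 1.282 × 2.341197 = 3.0014

Z-interval: x̄ ± E = 181 ± 3.0014 = (177.9986, 184.0014)

Rounded to 2 decimal places:

(178.00, 184.00)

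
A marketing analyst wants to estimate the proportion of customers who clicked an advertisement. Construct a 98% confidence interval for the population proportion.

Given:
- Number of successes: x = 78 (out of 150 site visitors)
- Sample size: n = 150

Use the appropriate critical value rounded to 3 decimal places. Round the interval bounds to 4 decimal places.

Sample proportion: p̂ = 78/150 = 0.520000

Check conditions for normal approximation:
  np̂ = 78 ≥ 10 ✓
  n(1-p̂) = 72 ≥ 10 ✓

The sample is large enough, so use a z-interval (normal approximation) for the proportion.

For 98% confidence, z* = 2.326 (from standard normal table)

Standard error: SE = √(p̂(1-p̂)/n) = √(0.520000×0.480000/150) = 0.04079216

Margin of error: E = z* × SE = 2.326 × 0.04079216 = 0.094883

Z-interval: p̂ ± E = 0.520000 ± 0.094883 = (0.425117, 0.614883)

Rounded to 4 decimal places:

(0.4251, 0.6149)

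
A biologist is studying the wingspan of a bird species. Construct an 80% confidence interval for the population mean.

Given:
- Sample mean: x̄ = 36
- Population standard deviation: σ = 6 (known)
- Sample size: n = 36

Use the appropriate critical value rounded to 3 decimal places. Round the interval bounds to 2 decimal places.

The population standard deviation σ is known, so use a z-interval (standard normal critical value).

For 80% confidence, z* = 1.282 (from standard normal table)

Standard error: SE = σ/√n = 6/√36 = 1.000000

Margin of error: E = z* × SE = 1.282 × 1.000000 = 1.2820

Z-interval: x̄ ± E = 36 ± 1.2820 = (34.7180, 37.2820)

Rounded to 2 decimal places:

(34.72, 37.28)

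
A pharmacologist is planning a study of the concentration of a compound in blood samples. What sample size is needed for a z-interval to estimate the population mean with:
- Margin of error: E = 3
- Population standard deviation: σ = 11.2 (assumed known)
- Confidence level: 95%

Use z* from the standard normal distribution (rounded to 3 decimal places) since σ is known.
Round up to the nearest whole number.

Using z* since population σ is known (z-interval formula).

For 95% confidence, z* = 1.96 (from standard normal table)

Sample size formula for z-interval: n = (z*σ/E)²

n = (1.96 × 11.2 / 3)²
  = (7.317333)²
  = 53.5434

Round up to the nearest whole number: n = 54

54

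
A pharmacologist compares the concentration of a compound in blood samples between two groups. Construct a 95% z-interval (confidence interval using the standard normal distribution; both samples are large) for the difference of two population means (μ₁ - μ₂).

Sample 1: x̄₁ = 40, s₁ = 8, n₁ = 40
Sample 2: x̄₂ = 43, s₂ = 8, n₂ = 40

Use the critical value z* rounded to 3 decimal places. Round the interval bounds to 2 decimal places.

Both samples are large (n₁ = 40 ≥ 30, n₂ = 40 ≥ 30), so a z-interval for the difference of means applies.

Point estimate: x̄₁ - x̄₂ = 40 - 43 = -3

Standard error: SE = √(s₁²/n₁ + s₂²/n₂)
= √(8²/40 + 8²/40)
= √(1.600000 + 1.600000)
= 1.788854

For 95% confidence, z* = 1.96 (from standard normal table)
Margin of error: E = z* × SE = 1.96 × 1.788854 = 3.5062

Z-interval: (x̄₁ - x̄₂) ± E = -3 ± 3.5062 = (-6.5062, 0.5062)

Rounded to 2 decimal places:

(-6.51, 0.51)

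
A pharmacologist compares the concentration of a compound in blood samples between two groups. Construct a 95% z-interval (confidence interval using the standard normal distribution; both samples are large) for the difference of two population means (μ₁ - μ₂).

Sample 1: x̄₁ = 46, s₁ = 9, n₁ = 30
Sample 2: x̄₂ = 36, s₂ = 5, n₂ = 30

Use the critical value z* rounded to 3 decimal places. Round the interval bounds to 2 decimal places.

Both samples are large (n₁ = 30 ≥ 30, n₂ = 30 ≥ 30), so a z-interval for the difference of means applies.

Point estimate: x̄₁ - x̄₂ = 46 - 36 = 10

Standard error: SE = √(s₁²/n₁ + s₂²/n₂)
= √(9²/30 + 5²/30)
= √(2.700000 + 0.833333)
= 1.879716

For 95% confidence, z* = 1.96 (from standard normal table)
Margin of error: E = z* × SE = 1.96 × 1.879716 = 3.6842

Z-interval: (x̄₁ - x̄₂) ± E = 10 ± 3.6842 = (6.3158, 13.6842)

Rounded to 2 decimal places:

(6.32, 13.68)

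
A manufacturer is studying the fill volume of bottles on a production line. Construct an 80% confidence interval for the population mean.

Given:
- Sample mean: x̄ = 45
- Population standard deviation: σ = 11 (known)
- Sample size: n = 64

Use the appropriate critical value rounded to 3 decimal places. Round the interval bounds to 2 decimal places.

The population standard deviation σ is known, so use a z-interval (standard normal critical value).

For 80% confidence, z* = 1.282 (from standard normal table)

Standard error: SE = σ/√n = 11/√64 = 1.375000

Margin of error: E = z* × SE = 1.282 × 1.375000 = 1.7628

Z-interval: x̄ ± E = 45 ± 1.7628 = (43.2373, 46.7627)

Rounded to 2 decimal places:

(43.24, 46.76)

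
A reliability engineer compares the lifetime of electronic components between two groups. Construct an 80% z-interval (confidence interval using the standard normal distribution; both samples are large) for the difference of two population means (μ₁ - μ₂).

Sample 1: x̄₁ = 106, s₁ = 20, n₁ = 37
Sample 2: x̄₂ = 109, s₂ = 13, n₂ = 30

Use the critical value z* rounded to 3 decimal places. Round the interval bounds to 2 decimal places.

Both samples are large (n₁ = 37 ≥ 30, n₂ = 30 ≥ 30), so a z-interval for the difference of means applies.

Point estimate: x̄₁ - x̄₂ = 106 - 109 = -3

Standard error: SE = √(s₁²/n₁ + s₂²/n₂)
= √(20²/37 + 13²/30)
= √(10.810811 + 5.633333)
= 4.055138

For 80% confidence, z* = 1.282 (from standard normal table)
Margin of error: E = z* × SE = 1.282 × 4.055138 = 5.1987

Z-interval: (x̄₁ - x̄₂) ± E = -3 ± 5.1987 = (-8.1987, 2.1987)

Rounded to 2 decimal places:

(-8.20, 2.20)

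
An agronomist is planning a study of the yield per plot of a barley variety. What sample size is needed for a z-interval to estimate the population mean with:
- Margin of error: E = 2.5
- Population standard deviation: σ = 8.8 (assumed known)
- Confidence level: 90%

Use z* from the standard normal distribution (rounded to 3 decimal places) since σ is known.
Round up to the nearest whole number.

Using z* since population σ is known (z-interval formula).

For 90% confidence, z* = 1.645 (from standard normal table)

Sample size formula for z-interval: n = (z*σ/E)²

n = (1.645 × 8.8 / 2.5)²
  = (5.790400)²
  = 33.5287

Round up to the nearest whole number: n = 34

34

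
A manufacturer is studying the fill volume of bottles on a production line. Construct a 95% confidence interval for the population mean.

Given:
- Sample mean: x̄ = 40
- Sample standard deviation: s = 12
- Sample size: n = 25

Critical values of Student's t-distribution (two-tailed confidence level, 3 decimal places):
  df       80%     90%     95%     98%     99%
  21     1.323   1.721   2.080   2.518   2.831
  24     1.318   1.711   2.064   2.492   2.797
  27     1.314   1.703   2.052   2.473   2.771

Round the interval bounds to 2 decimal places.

The population standard deviation σ is unknown (only the sample standard deviation s is given), so use a t-interval with df = n - 1 = 25 - 1 = 24.

For 95% confidence with df = 24, t* = 2.064 (from t-table)

Standard error: SE = s/√n = 12/√25 = 2.400000

Margin of error: E = t* × SE = 2.064 × 2.400000 = 4.9536

T-interval: x̄ ± E = 40 ± 4.9536 = (35.0464, 44.9536)

Rounded to 2 decimal places:

(35.05, 44.95)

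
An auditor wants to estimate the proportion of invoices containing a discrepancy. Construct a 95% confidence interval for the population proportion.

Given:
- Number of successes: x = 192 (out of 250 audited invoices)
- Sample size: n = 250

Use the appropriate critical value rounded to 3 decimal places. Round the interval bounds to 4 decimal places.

Sample proportion: p̂ = 192/250 = 0.768000

Check conditions for normal approximation:
  np̂ = 192 ≥ 10 ✓
  n(1-p̂) = 58 ≥ 10 ✓

The sample is large enough, so use a z-interval (normal approximation) for the proportion.

For 95% confidence, z* = 1.96 (from standard normal table)

Standard error: SE = √(p̂(1-p̂)/n) = √(0.768000×0.232000/250) = 0.02669652

Margin of error: E = z* × SE = 1.96 × 0.02669652 = 0.052325

Z-interval: p̂ ± E = 0.768000 ± 0.052325 = (0.715675, 0.820325)

Rounded to 4 decimal places:

(0.7157, 0.8203)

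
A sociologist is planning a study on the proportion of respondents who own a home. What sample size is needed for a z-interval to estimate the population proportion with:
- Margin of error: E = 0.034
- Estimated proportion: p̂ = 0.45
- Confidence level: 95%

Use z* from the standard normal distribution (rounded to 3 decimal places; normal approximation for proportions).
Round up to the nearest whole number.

Using z* for proportion z-interval (normal approximation).

For 95% confidence, z* = 1.96 (from standard normal table)

Sample size formula for proportion z-interval: n = z*²p̂(1-p̂)/E²

n = 1.96² × 0.45 × 0.55 / 0.034²
  = 3.8416 × 0.2475 / 0.001156
  = 822.4879

Round up to the nearest whole number: n = 823

823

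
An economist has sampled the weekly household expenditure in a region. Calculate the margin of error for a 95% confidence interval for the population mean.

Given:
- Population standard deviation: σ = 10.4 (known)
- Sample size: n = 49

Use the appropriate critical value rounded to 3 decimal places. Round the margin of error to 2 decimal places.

The population standard deviation σ is known, so use the z-interval margin of error formula.

For 95% confidence, z* = 1.96 (from standard normal table)

Margin of error formula for z-interval: E = z* × σ/√n

E = 1.96 × 10.4/√49
  = 1.96 × 1.485714
  = 2.9120

Rounded to 2 decimal places:

2.91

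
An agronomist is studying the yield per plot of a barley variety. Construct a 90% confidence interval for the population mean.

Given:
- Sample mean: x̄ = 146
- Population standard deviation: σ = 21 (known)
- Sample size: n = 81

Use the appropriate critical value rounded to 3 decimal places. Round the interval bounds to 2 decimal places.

The population standard deviation σ is known, so use a z-interval (standard normal critical value).

For 90% confidence, z* = 1.645 (from standard normal table)

Standard error: SE = σ/√n = 21/√81 = 2.333333

Margin of error: E = z* × SE = 1.645 × 2.333333 = 3.8383

Z-interval: x̄ ± E = 146 ± 3.8383 = (142.1617, 149.8383)

Rounded to 2 decimal places:

(142.16, 149.84)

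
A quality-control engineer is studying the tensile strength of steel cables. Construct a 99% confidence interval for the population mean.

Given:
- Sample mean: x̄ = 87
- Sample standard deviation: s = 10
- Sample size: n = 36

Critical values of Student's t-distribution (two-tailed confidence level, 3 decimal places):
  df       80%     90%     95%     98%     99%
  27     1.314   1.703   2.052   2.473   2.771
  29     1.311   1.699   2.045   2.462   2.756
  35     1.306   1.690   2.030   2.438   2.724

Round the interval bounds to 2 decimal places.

The population standard deviation σ is unknown (only the sample standard deviation s is given), so use a t-interval with df = n - 1 = 36 - 1 = 35.

For 99% confidence with df = 35, t* = 2.724 (from t-table)

Standard error: SE = s/√n = 10/√36 = 1.666667

Margin of error: E = t* × SE = 2.724 × 1.666667 = 4.5400

T-interval: x̄ ± E = 87 ± 4.5400 = (82.4600, 91.5400)

Rounded to 2 decimal places:

(82.46, 91.54)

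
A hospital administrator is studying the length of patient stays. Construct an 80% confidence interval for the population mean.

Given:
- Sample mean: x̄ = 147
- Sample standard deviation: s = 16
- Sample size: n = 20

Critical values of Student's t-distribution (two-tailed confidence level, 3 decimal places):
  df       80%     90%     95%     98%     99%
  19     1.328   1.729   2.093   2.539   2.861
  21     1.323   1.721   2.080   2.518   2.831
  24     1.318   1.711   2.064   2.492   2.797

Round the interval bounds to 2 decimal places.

The population standard deviation σ is unknown (only the sample standard deviation s is given), so use a t-interval with df = n - 1 = 20 - 1 = 19.

For 80% confidence with df = 19, t* = 1.328 (from t-table)

Standard error: SE = s/√n = 16/√20 = 3.577709

Margin of error: E = t* × SE = 1.328 × 3.577709 = 4.7512

T-interval: x̄ ± E = 147 ± 4.7512 = (142.2488, 151.7512)

Rounded to 2 decimal places:

(142.25, 151.75)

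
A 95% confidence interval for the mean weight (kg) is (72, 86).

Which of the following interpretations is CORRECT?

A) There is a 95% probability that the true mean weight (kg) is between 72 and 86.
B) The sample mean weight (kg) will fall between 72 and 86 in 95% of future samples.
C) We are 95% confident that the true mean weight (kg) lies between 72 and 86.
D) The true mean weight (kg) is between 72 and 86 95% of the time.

A confidence interval represents our confidence in the procedure, not a probability statement about the parameter.

Key concept: If we repeated this sampling process many times and computed a 95% CI each time, about 95% of those intervals would contain the true population parameter.

For this specific interval (72, 86):
- Midpoint (point estimate): 79
- Margin of error: 7

The correct interpretation is the one stating confidence that the true parameter lies in the interval — option C.

C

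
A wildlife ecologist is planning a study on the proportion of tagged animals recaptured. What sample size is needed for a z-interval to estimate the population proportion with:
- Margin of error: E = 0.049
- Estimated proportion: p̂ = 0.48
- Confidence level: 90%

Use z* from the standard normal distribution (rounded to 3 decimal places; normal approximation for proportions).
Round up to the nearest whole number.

Using z* for proportion z-interval (normal approximation).

For 90% confidence, z* = 1.645 (from standard normal table)

Sample size formula for proportion z-interval: n = z*²p̂(1-p̂)/E²

n = 1.645² × 0.48 × 0.52 / 0.049²
  = 2.706025 × 0.2496 / 0.002401
  = 281.3094

Round up to the nearest whole number: n = 282

282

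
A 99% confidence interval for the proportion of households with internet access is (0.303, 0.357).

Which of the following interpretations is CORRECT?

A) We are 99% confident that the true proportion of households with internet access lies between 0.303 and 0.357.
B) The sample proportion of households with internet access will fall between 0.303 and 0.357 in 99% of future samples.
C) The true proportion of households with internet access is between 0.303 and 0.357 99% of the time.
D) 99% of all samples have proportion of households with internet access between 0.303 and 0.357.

A confidence interval represents our confidence in the procedure, not a probability statement about the parameter.

Key concept: If we repeated this sampling process many times and computed a 99% CI each time, about 99% of those intervals would contain the true population parameter.

For this specific interval (0.303, 0.357):
- Midpoint (point estimate): 0.33
- Margin of error: 0.027

The correct interpretation is the one stating confidence that the true parameter lies in the interval — option A.

A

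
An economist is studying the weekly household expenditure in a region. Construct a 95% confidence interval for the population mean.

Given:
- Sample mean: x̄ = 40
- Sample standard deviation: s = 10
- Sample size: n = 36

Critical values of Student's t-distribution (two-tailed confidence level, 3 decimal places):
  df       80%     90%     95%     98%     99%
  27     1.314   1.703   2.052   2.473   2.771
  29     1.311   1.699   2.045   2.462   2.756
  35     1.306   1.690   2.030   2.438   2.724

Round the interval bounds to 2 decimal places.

The population standard deviation σ is unknown (only the sample standard deviation s is given), so use a t-interval with df = n - 1 = 36 - 1 = 35.

For 95% confidence with df = 35, t* = 2.030 (from t-table)

Standard error: SE = s/√n = 10/√36 = 1.666667

Margin of error: E = t* × SE = 2.030 × 1.666667 = 3.3833

T-interval: x̄ ± E = 40 ± 3.3833 = (36.6167, 43.3833)

Rounded to 2 decimal places:

(36.62, 43.38)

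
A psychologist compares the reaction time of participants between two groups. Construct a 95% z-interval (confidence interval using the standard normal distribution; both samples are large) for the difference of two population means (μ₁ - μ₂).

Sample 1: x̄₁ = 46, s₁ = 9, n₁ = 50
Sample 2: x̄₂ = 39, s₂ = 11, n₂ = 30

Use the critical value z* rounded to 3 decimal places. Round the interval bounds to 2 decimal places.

Both samples are large (n₁ = 50 ≥ 30, n₂ = 30 ≥ 30), so a z-interval for the difference of means applies.

Point estimate: x̄₁ - x̄₂ = 46 - 39 = 7

Standard error: SE = √(s₁²/n₁ + s₂²/n₂)
= √(9²/50 + 11²/30)
= √(1.620000 + 4.033333)
= 2.377674

For 95% confidence, z* = 1.96 (from standard normal table)
Margin of error: E = z* × SE = 1.96 × 2.377674 = 4.6602

Z-interval: (x̄₁ - x̄₂) ± E = 7 ± 4.6602 = (2.3398, 11.6602)

Rounded to 2 decimal places:

(2.34, 11.66)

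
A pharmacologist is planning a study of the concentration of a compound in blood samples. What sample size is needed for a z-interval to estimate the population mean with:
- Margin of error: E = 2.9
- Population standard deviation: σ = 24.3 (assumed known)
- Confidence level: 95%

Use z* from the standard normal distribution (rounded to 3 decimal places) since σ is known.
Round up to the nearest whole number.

Using z* since population σ is known (z-interval formula).

For 95% confidence, z* = 1.96 (from standard normal table)

Sample size formula for z-interval: n = (z*σ/E)²

n = (1.96 × 24.3 / 2.9)²
  = (16.423448)²
  = 269.7297

Round up to the nearest whole number: n = 270

270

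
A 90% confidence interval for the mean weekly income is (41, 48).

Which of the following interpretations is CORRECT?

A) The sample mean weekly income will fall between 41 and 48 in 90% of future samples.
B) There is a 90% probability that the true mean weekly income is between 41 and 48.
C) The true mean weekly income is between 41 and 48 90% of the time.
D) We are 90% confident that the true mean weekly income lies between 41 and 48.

A confidence interval represents our confidence in the procedure, not a probability statement about the parameter.

Key concept: If we repeated this sampling process many times and computed a 90% CI each time, about 90% of those intervals would contain the true population parameter.

For this specific interval (41, 48):
- Midpoint (point estimate): 44.5
- Margin of error: 3.5

The correct interpretation is the one stating confidence that the true parameter lies in the interval — option D.

D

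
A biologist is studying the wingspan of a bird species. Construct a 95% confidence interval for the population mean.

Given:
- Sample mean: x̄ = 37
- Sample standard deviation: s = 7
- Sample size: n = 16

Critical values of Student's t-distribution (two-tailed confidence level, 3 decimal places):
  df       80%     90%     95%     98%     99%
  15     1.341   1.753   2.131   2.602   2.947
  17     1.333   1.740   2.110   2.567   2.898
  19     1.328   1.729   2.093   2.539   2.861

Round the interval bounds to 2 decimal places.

The population standard deviation σ is unknown (only the sample standard deviation s is given), so use a t-interval with df = n - 1 = 16 - 1 = 15.

For 95% confidence with df = 15, t* = 2.131 (from t-table)

Standard error: SE = s/√n = 7/√16 = 1.750000

Margin of error: E = t* × SE = 2.131 × 1.750000 = 3.7292

T-interval: x̄ ± E = 37 ± 3.7292 = (33.2707, 40.7293)

Rounded to 2 decimal places:

(33.27, 40.73)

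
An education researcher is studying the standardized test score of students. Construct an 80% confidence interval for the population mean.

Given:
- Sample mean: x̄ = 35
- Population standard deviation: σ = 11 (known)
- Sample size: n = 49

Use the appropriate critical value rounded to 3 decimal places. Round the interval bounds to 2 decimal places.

The population standard deviation σ is known, so use a z-interval (standard normal critical value).

For 80% confidence, z* = 1.282 (from standard normal table)

Standard error: SE = σ/√n = 11/√49 = 1.571429

Margin of error: E = z* × SE = 1.282 × 1.571429 = 2.0146

Z-interval: x̄ ± E = 35 ± 2.0146 = (32.9854, 37.0146)

Rounded to 2 decimal places:

(32.99, 37.01)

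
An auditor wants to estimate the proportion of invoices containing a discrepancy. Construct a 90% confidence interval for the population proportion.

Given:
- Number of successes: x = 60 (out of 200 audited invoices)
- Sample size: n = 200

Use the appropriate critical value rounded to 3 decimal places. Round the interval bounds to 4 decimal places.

Sample proportion: p̂ = 60/200 = 0.300000

Check conditions for normal approximation:
  np̂ = 60 ≥ 10 ✓
  n(1-p̂) = 140 ≥ 10 ✓

The sample is large enough, so use a z-interval (normal approximation) for the proportion.

For 90% confidence, z* = 1.645 (from standard normal table)

Standard error: SE = √(p̂(1-p̂)/n) = √(0.300000×0.700000/200) = 0.03240370

Margin of error: E = z* × SE = 1.645 × 0.03240370 = 0.053304

Z-interval: p̂ ± E = 0.300000 ± 0.053304 = (0.246696, 0.353304)

Rounded to 4 decimal places:

(0.2467, 0.3533)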